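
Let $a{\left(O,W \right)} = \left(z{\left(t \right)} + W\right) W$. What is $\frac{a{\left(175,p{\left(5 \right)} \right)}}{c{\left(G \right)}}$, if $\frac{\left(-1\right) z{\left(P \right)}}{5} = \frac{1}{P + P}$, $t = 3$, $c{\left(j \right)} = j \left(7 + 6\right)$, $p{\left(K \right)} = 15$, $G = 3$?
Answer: $\frac{425}{78} \approx 5.4487$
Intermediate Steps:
$c{\left(j \right)} = 13 j$ ($c{\left(j \right)} = j 13 = 13 j$)
$z{\left(P \right)} = - \frac{5}{2 P}$ ($z{\left(P \right)} = - \frac{5}{P + P} = - \frac{5}{2 P}$)
$a{\left(O,W \right)} = W \left(- \frac{5}{6} + W\right)$ ($a{\left(O,W \right)} = \left(- \frac{5}{2 \cdot 3} + W\right) W = \left(\left(- \frac{5}{2}\right) \frac{1}{3} + W\right) W = \left(- \frac{5}{6} + W\right) W = W \left(- \frac{5}{6} + W\right)$)
$\frac{a{\left(175,p{\left(5 \right)} \right)}}{c{\left(G \right)}} = \frac{\frac{1}{6} \cdot 15 \left(-5 + 6 \cdot 15\right)}{13 \cdot 3} = \frac{\frac{1}{6} \cdot 15 \left(-5 + 90\right)}{39} = \frac{1}{6} \cdot 15 \cdot 85 \cdot \frac{1}{39} = \frac{425}{2} \cdot \frac{1}{39} = \frac{425}{78}$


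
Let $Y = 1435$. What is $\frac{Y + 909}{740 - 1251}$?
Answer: $- \frac{2344}{511} \approx -4.5871$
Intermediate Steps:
$\frac{Y + 909}{740 - 1251} = \frac{1435 + 909}{740 - 1251} = \frac{1}{-511} \cdot 2344 = \left(- \frac{1}{511}\right) 2344 = - \frac{2344}{511}$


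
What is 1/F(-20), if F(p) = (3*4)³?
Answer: 1/1728 ≈ 0.00057870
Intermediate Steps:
F(p) = 1728 (F(p) = 12³ = 1728)
1/F(-20) = 1/1728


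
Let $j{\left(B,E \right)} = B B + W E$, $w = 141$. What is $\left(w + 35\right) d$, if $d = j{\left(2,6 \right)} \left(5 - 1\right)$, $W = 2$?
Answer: $11264$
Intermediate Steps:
$j{\left(B,E \right)} = B^{2} + 2 E$ ($j{\left(B,E \right)} = B B + 2 E = B^{2} + 2 E$)
$d = 64$ ($d = \left(2^{2} + 2 \cdot 6\right) \left(5 - 1\right) = \left(4 + 12\right) 4 = 16 \cdot 4 = 64$)
$\left(w + 35\right) d = \left(141 + 35\right) 64 = 176 \cdot 64 = 11264$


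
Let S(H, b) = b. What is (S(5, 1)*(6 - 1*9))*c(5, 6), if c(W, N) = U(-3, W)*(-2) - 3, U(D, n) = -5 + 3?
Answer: -3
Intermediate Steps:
U(D, n) = -2
c(W, N) = 1 (c(W, N) = -2*(-2) - 3 = 4 - 3 = 1)
(S(5, 1)*(6 - 1*9))*c(5, 6) = (1*(6 - 1*9))*1 = (1*(6 - 9))*1 = (1*(-3))*1 = -3*1 = -3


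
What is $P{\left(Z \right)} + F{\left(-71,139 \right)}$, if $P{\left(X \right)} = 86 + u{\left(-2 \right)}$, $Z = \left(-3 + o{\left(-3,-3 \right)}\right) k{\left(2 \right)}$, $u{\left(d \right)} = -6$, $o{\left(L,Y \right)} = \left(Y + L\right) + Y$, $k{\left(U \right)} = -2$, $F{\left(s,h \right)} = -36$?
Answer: $44$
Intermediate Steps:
$o{\left(L,Y \right)} = L + 2 Y$ ($o{\left(L,Y \right)} = \left(L + Y\right) + Y = L + 2 Y$)
$Z = 24$ ($Z = \left(-3 + \left(-3 + 2 \left(-3\right)\right)\right) \left(-2\right) = \left(-3 - 9\right) \left(-2\right) = \left(-12\right) \left(-2\right) = 24$)
$P{\left(X \right)} = 80$ ($P{\left(X \right)} = 86 - 6 = 80$)
$P{\left(Z \right)} + F{\left(-71,139 \right)} = 80 - 36 = 44$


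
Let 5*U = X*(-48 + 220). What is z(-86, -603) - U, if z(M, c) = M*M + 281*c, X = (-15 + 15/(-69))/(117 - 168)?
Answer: -190093171/1173 ≈ -1.6206e+5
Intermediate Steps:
X = 350/1173 (X = (-15 + 15*(-1/69))/(-51) = (-15 - 5/23)*(-1/51) = -350/23*(-1/51) = 350/1173 ≈ 0.29838)
z(M, c) = M² + 281*c
U = 12040/1173 (U = (350*(-48 + 220)/1173)/5 = ((350/1173)*172)/5 = (⅕)*(60200/1173) = 12040/1173 ≈ 10.264)
z(-86, -603) - U = ((-86)² + 281*(-603)) - 1*12040/1173 = (7396 - 169443) - 12040/1173 = -162047 - 12040/1173 = -190093171/1173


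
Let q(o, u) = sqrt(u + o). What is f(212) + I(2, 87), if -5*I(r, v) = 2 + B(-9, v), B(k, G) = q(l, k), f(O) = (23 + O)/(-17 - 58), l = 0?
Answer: -53/15 - 3*I/5 ≈ -3.5333 - 0.6*I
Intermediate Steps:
q(o, u) = sqrt(o + u)
f(O) = -23/75 - O/75 (f(O) = (23 + O)/(-75) = (23 + O)*(-1/75) = -23/75 - O/75)
B(k, G) = sqrt(k) (B(k, G) = sqrt(0 + k) = sqrt(k))
I(r, v) = -2/5 - 3*I/5 (I(r, v) = -(2 + sqrt(-9))/5 = -(2 + 3*I)/5 = -2/5 - 3*I/5)
f(212) + I(2, 87) = (-23/75 - 1/75*212) + (-2/5 - 3*I/5) = (-23/75 - 212/75) + (-2/5 - 3*I/5) = -47/15 + (-2/5 - 3*I/5) = -53/15 - 3*I/5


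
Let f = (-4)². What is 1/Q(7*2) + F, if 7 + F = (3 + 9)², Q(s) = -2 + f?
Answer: 1919/14 ≈ 137.07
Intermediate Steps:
f = 16
Q(s) = 14 (Q(s) = -2 + 16 = 14)
F = 137 (F = -7 + (3 + 9)² = -7 + 12² = -7 + 144 = 137)
1/Q(7*2) + F = 1/14 + 137 = 1919/14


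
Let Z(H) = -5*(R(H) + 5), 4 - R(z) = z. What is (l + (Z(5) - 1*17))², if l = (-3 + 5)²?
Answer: 1089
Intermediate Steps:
R(z) = 4 - z
Z(H) = -45 + 5*H (Z(H) = -5*((4 - H) + 5) = -5*(9 - H) = -45 + 5*H)
l = 4 (l = 2² = 4)
(l + (Z(5) - 1*17))² = (4 + ((-45 + 5*5) - 1*17))² = (4 + ((-45 + 25) - 17))² = (4 + (-20 - 17))² = (4 - 37)² = (-33)² = 1089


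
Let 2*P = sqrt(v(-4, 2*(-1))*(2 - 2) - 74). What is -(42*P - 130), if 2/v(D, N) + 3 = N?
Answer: 130 - 21*I*sqrt(74) ≈ 130.0 - 180.65*I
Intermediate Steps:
v(D, N) = 2/(-3 + N)
P = I*sqrt(74)/2 (P = sqrt((2/(-3 + 2*(-1)))*(2 - 2) - 74)/2 = sqrt((2/(-3 - 2))*0 - 74)/2 = sqrt((2/(-5))*0 - 74)/2 = sqrt((2*(-1/5))*0 - 74)/2 = sqrt(-2/5*0 - 74)/2 = sqrt(0 - 74)/2 = sqrt(-74)/2 = (I*sqrt(74))/2 = I*sqrt(74)/2 ≈ 4.3012*I)
-(42*P - 130) = -(42*(I*sqrt(74)/2) - 130) = -(21*I*sqrt(74) - 130) = -(-130 + 21*I*sqrt(74)) = 130 - 21*I*sqrt(74)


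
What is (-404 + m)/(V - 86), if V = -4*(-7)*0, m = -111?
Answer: 515/86 ≈ 5.9884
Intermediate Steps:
V = 0 (V = 28*0 = 0)
(-404 + m)/(V - 86) = (-404 - 111)/(0 - 86) = -515/(-86) = -515*(-1/86) = 515/86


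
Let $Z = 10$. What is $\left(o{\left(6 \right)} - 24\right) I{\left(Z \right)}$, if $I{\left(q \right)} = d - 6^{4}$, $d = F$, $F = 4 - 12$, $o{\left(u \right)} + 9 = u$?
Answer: $35208$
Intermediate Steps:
$o{\left(u \right)} = -9 + u$
$F = -8$ ($F = 4 - 12 = -8$)
$d = -8$
$I{\left(q \right)} = -1304$ ($I{\left(q \right)} = -8 - 6^{4} = -8 - 1296 = -1304$)
$\left(o{\left(6 \right)} - 24\right) I{\left(Z \right)} = \left(\left(-9 + 6\right) - 24\right) \left(-1304\right) = \left(-3 - 24\right) \left(-1304\right) = \left(-27\right) \left(-1304\right) = 35208$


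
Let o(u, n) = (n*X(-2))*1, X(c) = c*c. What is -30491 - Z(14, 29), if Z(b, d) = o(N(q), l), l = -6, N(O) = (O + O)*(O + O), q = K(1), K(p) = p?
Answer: -30467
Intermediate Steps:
q = 1
X(c) = c²
N(O) = 4*O² (N(O) = (2*O)*(2*O) = 4*O²)
o(u, n) = 4*n (o(u, n) = (n*(-2)²)*1 = (n*4)*1 = (4*n)*1 = 4*n)
Z(b, d) = -24 (Z(b, d) = 4*(-6) = -24)
-30491 - Z(14, 29) = -30491 - 1*(-24) = -30491 + 24 = -30467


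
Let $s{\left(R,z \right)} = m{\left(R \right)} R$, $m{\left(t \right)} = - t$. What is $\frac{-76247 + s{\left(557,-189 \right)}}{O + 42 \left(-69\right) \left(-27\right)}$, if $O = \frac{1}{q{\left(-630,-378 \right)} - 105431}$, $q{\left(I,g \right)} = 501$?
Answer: $- \frac{40555025280}{8210352779} \approx -4.9395$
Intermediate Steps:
$s{\left(R,z \right)} = - R^{2}$ ($s{\left(R,z \right)} = - R R = - R^{2}$)
$O = - \frac{1}{104930}$ ($O = \frac{1}{501 - 105431} = \frac{1}{-104930} = - \frac{1}{104930} \approx -9.5302 \cdot 10^{-6}$)
$\frac{-76247 + s{\left(557,-189 \right)}}{O + 42 \left(-69\right) \left(-27\right)} = \frac{-76247 - 557^{2}}{- \frac{1}{104930} + 42 \left(-69\right) \left(-27\right)} = \frac{-76247 - 310249}{- \frac{1}{104930} - -78246} = \frac{-76247 - 310249}{- \frac{1}{104930} + 78246} = - \frac{386496}{\frac{8210352779}{104930}} = \left(-386496\right) \frac{104930}{8210352779} = - \frac{40555025280}{8210352779}$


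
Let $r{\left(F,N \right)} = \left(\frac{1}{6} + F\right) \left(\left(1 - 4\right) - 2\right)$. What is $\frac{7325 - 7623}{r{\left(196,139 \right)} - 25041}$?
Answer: $\frac{1788}{156131} \approx 0.011452$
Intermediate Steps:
$r{\left(F,N \right)} = - \frac{5}{6} - 5 F$ ($r{\left(F,N \right)} = \left(\frac{1}{6} + F\right) \left(-3 - 2\right) = \left(\frac{1}{6} + F\right) \left(-5\right) = - \frac{5}{6} - 5 F$)
$\frac{7325 - 7623}{r{\left(196,139 \right)} - 25041} = \frac{7325 - 7623}{\left(- \frac{5}{6} - 980\right) - 25041} = - \frac{298}{\left(- \frac{5}{6} - 980\right) - 25041} = - \frac{298}{- \frac{5885}{6} - 25041} = - \frac{298}{- \frac{156131}{6}} = \left(-298\right) \left(- \frac{6}{156131}\right) = \frac{1788}{156131}$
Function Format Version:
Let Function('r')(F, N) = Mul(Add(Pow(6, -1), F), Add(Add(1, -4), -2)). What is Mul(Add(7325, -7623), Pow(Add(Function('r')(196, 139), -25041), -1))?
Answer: Rational(1788, 156131) ≈ 0.011452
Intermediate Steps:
Function('r')(F, N) = Add(Rational(-5, 6), Mul(-5, F)) (Function('r')(F, N) = Mul(Add(Rational(1, 6), F), Add(-3, -2)) = Mul(Add(Rational(1, 6), F), -5) = Add(Rational(-5, 6), Mul(-5, F)))
Mul(Add(7325, -7623), Pow(Add(Function('r')(196, 139), -25041), -1)) = Mul(Add(7325, -7623), Pow(Add(Add(Rational(-5, 6), Mul(-5, 196)), -25041), -1)) = Mul(-298, Pow(Add(Add(Rational(-5, 6), -980), -25041), -1)) = Mul(-298, Pow(Add(Rational(-5885, 6), -25041), -1)) = Mul(-298, Pow(Rational(-156131, 6), -1)) = Mul(-298, Rational(-6, 156131)) = Rational(1788, 156131)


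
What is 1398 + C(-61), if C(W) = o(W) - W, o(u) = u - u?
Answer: 1459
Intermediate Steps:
o(u) = 0
C(W) = -W (C(W) = 0 - W = -W)
1398 + C(-61) = 1398 - 1*(-61) = 1398 + 61 = 1459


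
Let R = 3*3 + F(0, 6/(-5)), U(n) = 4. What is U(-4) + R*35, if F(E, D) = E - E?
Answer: 319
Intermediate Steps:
F(E, D) = 0
R = 9 (R = 3*3 + 0 = 9 + 0 = 9)
U(-4) + R*35 = 4 + 9*35 = 4 + 315 = 319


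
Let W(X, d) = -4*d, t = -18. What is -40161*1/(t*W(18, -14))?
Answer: 13387/336 ≈ 39.842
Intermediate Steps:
-40161*1/(t*W(18, -14)) = -40161/(-4*(-14)*(-18)) = -40161/(56*(-18)) = -40161/(-1008) = -40161*(-1/1008) = 13387/336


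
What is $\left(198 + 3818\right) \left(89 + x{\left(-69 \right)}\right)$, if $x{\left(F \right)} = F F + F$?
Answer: $19200496$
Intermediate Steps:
$x{\left(F \right)} = F + F^{2}$ ($x{\left(F \right)} = F^{2} + F = F + F^{2}$)
$\left(198 + 3818\right) \left(89 + x{\left(-69 \right)}\right) = \left(198 + 3818\right) \left(89 - 69 \left(1 - 69\right)\right) = 4016 \left(89 - -4692\right) = 4016 \left(89 + 4692\right) = 4016 \cdot 4781 = 19200496$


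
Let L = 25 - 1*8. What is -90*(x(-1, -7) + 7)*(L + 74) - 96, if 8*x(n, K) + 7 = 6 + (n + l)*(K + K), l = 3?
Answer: -110949/4 ≈ -27737.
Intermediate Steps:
L = 17 (L = 25 - 8 = 17)
x(n, K) = -⅛ + K*(3 + n)/4 (x(n, K) = -7/8 + (6 + (n + 3)*(K + K))/8 = -7/8 + (6 + (3 + n)*(2*K))/8 = -7/8 + (6 + 2*K*(3 + n))/8 = -7/8 + (¾ + K*(3 + n)/4) = -⅛ + K*(3 + n)/4)
-90*(x(-1, -7) + 7)*(L + 74) - 96 = -90*((-⅛ + (¾)*(-7) + (¼)*(-7)*(-1)) + 7)*(17 + 74) - 96 = -90*((-⅛ - 21/4 + 7/4) + 7)*91 - 96 = -90*(-29/8 + 7)*91 - 96 = -1215*91/4 - 96 = -90*2457/8 - 96 = -110565/4 - 96 = -110949/4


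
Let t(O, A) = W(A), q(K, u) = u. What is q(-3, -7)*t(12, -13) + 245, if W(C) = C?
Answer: 336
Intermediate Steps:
t(O, A) = A
q(-3, -7)*t(12, -13) + 245 = -7*(-13) + 245 = 91 + 245 = 336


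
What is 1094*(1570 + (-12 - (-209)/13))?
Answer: 22386522/13 ≈ 1.7220e+6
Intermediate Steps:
1094*(1570 + (-12 - (-209)/13)) = 1094*(1570 + (-12 - 11*(-19/13))) = 1094*(1570 + (-12 + 209/13)) = 1094*(1570 + 53/13) = 1094*(20463/13) = 22386522/13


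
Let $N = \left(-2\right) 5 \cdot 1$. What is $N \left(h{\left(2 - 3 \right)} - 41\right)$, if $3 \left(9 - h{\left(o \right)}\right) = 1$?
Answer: $\frac{970}{3} \approx 323.33$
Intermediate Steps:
$h{\left(o \right)} = \frac{26}{3}$ ($h{\left(o \right)} = 9 - \frac{1}{3} = \frac{26}{3}$)
$N = -10$ ($N = \left(-10\right) 1 = -10$)
$N \left(h{\left(2 - 3 \right)} - 41\right) = - 10 \left(\frac{26}{3} - 41\right) = \left(-10\right) \left(- \frac{97}{3}\right) = \frac{970}{3}$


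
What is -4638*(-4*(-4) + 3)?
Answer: -88122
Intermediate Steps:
-4638*(-4*(-4) + 3) = -4638*(16 + 3) = -4638*19 = -88122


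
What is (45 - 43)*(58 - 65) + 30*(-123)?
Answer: -3704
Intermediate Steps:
(45 - 43)*(58 - 65) + 30*(-123) = 2*(-7) - 3690 = -14 - 3690 = -3704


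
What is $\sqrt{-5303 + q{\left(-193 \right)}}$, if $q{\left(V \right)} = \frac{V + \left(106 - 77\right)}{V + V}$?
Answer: $\frac{i \sqrt{197515621}}{193} \approx 72.819 i$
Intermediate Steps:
$q{\left(V \right)} = \frac{29 + V}{2 V}$ ($q{\left(V \right)} = \frac{V + 29}{2 V} = \left(29 + V\right) \frac{1}{2 V} = \frac{29 + V}{2 V}$)
$\sqrt{-5303 + q{\left(-193 \right)}} = \sqrt{-5303 + \frac{29 - 193}{2 \left(-193\right)}} = \sqrt{-5303 + \frac{1}{2} \left(- \frac{1}{193}\right) \left(-164\right)} = \sqrt{-5303 + \frac{82}{193}} = \sqrt{- \frac{1023397}{193}} = \frac{i \sqrt{197515621}}{193}$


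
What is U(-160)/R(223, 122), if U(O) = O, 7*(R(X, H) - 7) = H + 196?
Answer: -1120/367 ≈ -3.0518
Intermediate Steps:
R(X, H) = 35 + H/7 (R(X, H) = 7 + (H + 196)/7 = 7 + (196 + H)/7 = 7 + (28 + H/7) = 35 + H/7)
U(-160)/R(223, 122) = -160/(35 + (1/7)*122) = -160/(35 + 122/7) = -160/367/7 = -160*7/367 = -1120/367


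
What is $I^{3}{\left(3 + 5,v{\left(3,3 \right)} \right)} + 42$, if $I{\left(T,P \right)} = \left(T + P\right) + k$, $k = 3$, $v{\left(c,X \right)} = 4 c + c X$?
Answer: $32810$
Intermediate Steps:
$v{\left(c,X \right)} = 4 c + X c$
$I{\left(T,P \right)} = 3 + P + T$ ($I{\left(T,P \right)} = \left(T + P\right) + 3 = \left(P + T\right) + 3 = 3 + P + T$)
$I^{3}{\left(3 + 5,v{\left(3,3 \right)} \right)} + 42 = \left(3 + 3 \left(4 + 3\right) + \left(3 + 5\right)\right)^{3} + 42 = \left(3 + 3 \cdot 7 + 8\right)^{3} + 42 = \left(3 + 21 + 8\right)^{3} + 42 = 32^{3} + 42 = 32768 + 42 = 32810$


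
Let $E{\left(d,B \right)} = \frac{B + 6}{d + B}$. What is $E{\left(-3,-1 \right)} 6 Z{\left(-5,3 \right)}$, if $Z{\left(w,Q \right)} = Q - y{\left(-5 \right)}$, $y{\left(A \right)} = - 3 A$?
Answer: $90$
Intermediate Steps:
$E{\left(d,B \right)} = \frac{6 + B}{B + d}$
$Z{\left(w,Q \right)} = -15 + Q$ ($Z{\left(w,Q \right)} = Q - \left(-3\right) \left(-5\right) = Q - 15 = -15 + Q$)
$E{\left(-3,-1 \right)} 6 Z{\left(-5,3 \right)} = \frac{6 - 1}{-1 - 3} \cdot 6 \left(-15 + 3\right) = \frac{1}{-4} \cdot 5 \cdot 6 \left(-12\right) = \left(- \frac{1}{4}\right) 5 \left(-72\right) = \left(- \frac{5}{4}\right) \left(-72\right) = 90$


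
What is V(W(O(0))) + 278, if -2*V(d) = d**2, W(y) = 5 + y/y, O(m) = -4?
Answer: 260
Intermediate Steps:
W(y) = 6 (W(y) = 5 + 1 = 6)
V(d) = -d**2/2
V(W(O(0))) + 278 = -1/2*6**2 + 278 = -1/2*36 + 278 = -18 + 278 = 260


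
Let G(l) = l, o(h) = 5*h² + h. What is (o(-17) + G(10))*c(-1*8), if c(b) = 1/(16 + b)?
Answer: 719/4 ≈ 179.75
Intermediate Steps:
o(h) = h + 5*h²
(o(-17) + G(10))*c(-1*8) = (-17*(1 + 5*(-17)) + 10)/(16 - 1*8) = (-17*(1 - 85) + 10)/(16 - 8) = (-17*(-84) + 10)/8 = (1428 + 10)*(⅛) = 1438*(⅛) = 719/4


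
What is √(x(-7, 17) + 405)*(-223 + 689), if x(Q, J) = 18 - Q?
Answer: 466*√430 ≈ 9663.2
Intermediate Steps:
√(x(-7, 17) + 405)*(-223 + 689) = √((18 - 1*(-7)) + 405)*(-223 + 689) = √((18 + 7) + 405)*466 = √(25 + 405)*466 = √430*466 = 466*√430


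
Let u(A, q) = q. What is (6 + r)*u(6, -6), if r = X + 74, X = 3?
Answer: -498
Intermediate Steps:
r = 77 (r = 3 + 74 = 77)
(6 + r)*u(6, -6) = (6 + 77)*(-6) = 83*(-6) = -498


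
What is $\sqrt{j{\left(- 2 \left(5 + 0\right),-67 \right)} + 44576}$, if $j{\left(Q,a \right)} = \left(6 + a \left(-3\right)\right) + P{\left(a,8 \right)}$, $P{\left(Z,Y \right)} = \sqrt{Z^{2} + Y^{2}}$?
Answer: $\sqrt{44783 + \sqrt{4553}} \approx 211.78$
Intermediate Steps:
$P{\left(Z,Y \right)} = \sqrt{Y^{2} + Z^{2}}$
$j{\left(Q,a \right)} = 6 + \sqrt{64 + a^{2}} - 3 a$ ($j{\left(Q,a \right)} = \left(6 + a \left(-3\right)\right) + \sqrt{8^{2} + a^{2}} = \left(6 - 3 a\right) + \sqrt{64 + a^{2}} = 6 + \sqrt{64 + a^{2}} - 3 a$)
$\sqrt{j{\left(- 2 \left(5 + 0\right),-67 \right)} + 44576} = \sqrt{\left(6 + \sqrt{64 + \left(-67\right)^{2}} - -201\right) + 44576} = \sqrt{\left(6 + \sqrt{64 + 4489} + 201\right) + 44576} = \sqrt{\left(6 + \sqrt{4553} + 201\right) + 44576} = \sqrt{\left(207 + \sqrt{4553}\right) + 44576} = \sqrt{44783 + \sqrt{4553}}$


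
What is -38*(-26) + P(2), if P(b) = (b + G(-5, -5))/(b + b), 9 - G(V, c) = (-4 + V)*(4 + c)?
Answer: 1977/2 ≈ 988.50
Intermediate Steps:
G(V, c) = 9 - (-4 + V)*(4 + c)
P(b) = ½ (P(b) = (b + (25 - 4*(-5) + 4*(-5) - 1*(-5)*(-5)))/(b + b) = (b + (25 + 20 - 20 - 25))/((2*b)) = (b + 0)*(1/(2*b)) = b*(1/(2*b)) = ½)
-38*(-26) + P(2) = -38*(-26) + ½ = 988 + ½ = 1977/2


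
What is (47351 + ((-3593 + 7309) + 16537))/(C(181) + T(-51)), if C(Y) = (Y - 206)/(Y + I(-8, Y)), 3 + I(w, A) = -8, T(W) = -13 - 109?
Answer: -2298536/4153 ≈ -553.46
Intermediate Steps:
T(W) = -122
I(w, A) = -11 (I(w, A) = -3 - 8 = -11)
C(Y) = (-206 + Y)/(-11 + Y) (C(Y) = (Y - 206)/(Y - 11) = (-206 + Y)/(-11 + Y))
(47351 + ((-3593 + 7309) + 16537))/(C(181) + T(-51)) = (47351 + ((-3593 + 7309) + 16537))/((-206 + 181)/(-11 + 181) - 122) = (47351 + (3716 + 16537))/(-25/170 - 122) = (47351 + 20253)/((1/170)*(-25) - 122) = 67604/(-5/34 - 122) = 67604/(-4153/34) = 67604*(-34/4153) = -2298536/4153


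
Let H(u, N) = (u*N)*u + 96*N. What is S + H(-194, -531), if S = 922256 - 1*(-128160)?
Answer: -18985276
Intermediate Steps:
S = 1050416 (S = 922256 + 128160 = 1050416)
H(u, N) = 96*N + N*u² (H(u, N) = (N*u)*u + 96*N = N*u² + 96*N = 96*N + N*u²)
S + H(-194, -531) = 1050416 - 531*(96 + (-194)²) = 1050416 - 531*(96 + 37636) = 1050416 - 531*37732 = 1050416 - 20035692 = -18985276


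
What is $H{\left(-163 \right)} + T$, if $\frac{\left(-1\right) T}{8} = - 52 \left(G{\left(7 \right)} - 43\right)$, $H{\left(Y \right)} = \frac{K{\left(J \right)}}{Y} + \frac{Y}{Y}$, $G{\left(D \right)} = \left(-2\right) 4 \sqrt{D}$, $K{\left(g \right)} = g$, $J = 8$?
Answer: $- \frac{2915589}{163} - 3328 \sqrt{7} \approx -26692.0$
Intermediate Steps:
$G{\left(D \right)} = - 8 \sqrt{D}$
$H{\left(Y \right)} = 1 + \frac{8}{Y}$ ($H{\left(Y \right)} = \frac{8}{Y} + \frac{Y}{Y} = \frac{8}{Y} + 1 = 1 + \frac{8}{Y}$)
$T = -17888 - 3328 \sqrt{7}$ ($T = - 8 \left(- 52 \left(- 8 \sqrt{7} - 43\right)\right) = - 8 \left(- 52 \left(-43 - 8 \sqrt{7}\right)\right) = - 8 \left(2236 + 416 \sqrt{7}\right) = -17888 - 3328 \sqrt{7} \approx -26693.0$)
$H{\left(-163 \right)} + T = \frac{8 - 163}{-163} - \left(17888 + 3328 \sqrt{7}\right) = \left(- \frac{1}{163}\right) \left(-155\right) - \left(17888 + 3328 \sqrt{7}\right) = \frac{155}{163} - \left(17888 + 3328 \sqrt{7}\right) = - \frac{2915589}{163} - 3328 \sqrt{7}$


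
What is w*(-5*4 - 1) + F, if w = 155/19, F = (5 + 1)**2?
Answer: -2571/19 ≈ -135.32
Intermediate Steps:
F = 36 (F = 6**2 = 36)
w = 155/19 (w = 155*(1/19) = 155/19 ≈ 8.1579)
w*(-5*4 - 1) + F = 155*(-5*4 - 1)/19 + 36 = 155*(-20 - 1)/19 + 36 = (155/19)*(-21) + 36 = -3255/19 + 36 = -2571/19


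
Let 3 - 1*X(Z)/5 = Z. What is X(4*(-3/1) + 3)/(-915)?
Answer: -4/61 ≈ -0.065574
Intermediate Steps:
X(Z) = 15 - 5*Z
X(4*(-3/1) + 3)/(-915) = (15 - 5*(4*(-3/1) + 3))/(-915) = (15 - 5*(4*(-3*1) + 3))*(-1/915) = (15 - 5*(4*(-3) + 3))*(-1/915) = (15 - 5*(-12 + 3))*(-1/915) = (15 - 5*(-9))*(-1/915) = (15 + 45)*(-1/915) = 60*(-1/915) = -4/61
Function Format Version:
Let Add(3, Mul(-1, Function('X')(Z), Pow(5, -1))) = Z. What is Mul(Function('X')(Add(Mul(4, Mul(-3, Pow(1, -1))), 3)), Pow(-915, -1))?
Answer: Rational(-4, 61) ≈ -0.065574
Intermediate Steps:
Function('X')(Z) = Add(15, Mul(-5, Z))
Mul(Function('X')(Add(Mul(4, Mul(-3, Pow(1, -1))), 3)), Pow(-915, -1)) = Mul(Add(15, Mul(-5, Add(Mul(4, Mul(-3, Pow(1, -1))), 3))), Pow(-915, -1)) = Mul(Add(15, Mul(-5, Add(Mul(4, Mul(-3, 1)), 3))), Rational(-1, 915)) = Mul(Add(15, Mul(-5, Add(Mul(4, -3), 3))), Rational(-1, 915)) = Mul(Add(15, Mul(-5, Add(-12, 3))), Rational(-1, 915)) = Mul(Add(15, Mul(-5, -9)), Rational(-1, 915)) = Mul(Add(15, 45), Rational(-1, 915)) = Mul(60, Rational(-1, 915)) = Rational(-4, 61)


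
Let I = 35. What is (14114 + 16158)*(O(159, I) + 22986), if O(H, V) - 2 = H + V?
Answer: 701765504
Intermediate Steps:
O(H, V) = 2 + H + V (O(H, V) = 2 + (H + V) = 2 + H + V)
(14114 + 16158)*(O(159, I) + 22986) = (14114 + 16158)*((2 + 159 + 35) + 22986) = 30272*(196 + 22986) = 30272*23182 = 701765504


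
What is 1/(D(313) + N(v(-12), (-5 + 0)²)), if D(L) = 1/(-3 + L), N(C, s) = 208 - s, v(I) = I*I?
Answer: 310/56731 ≈ 0.0054644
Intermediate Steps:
v(I) = I²
1/(D(313) + N(v(-12), (-5 + 0)²)) = 1/(1/(-3 + 313) + (208 - (-5 + 0)²)) = 1/(1/310 + (208 - 1*(-5)²)) = 1/(1/310 + (208 - 1*25)) = 1/(1/310 + (208 - 25)) = 1/(1/310 + 183) = 1/(56731/310) = 310/56731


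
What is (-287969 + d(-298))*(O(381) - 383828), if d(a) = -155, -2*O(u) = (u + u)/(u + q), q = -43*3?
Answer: 2322400380049/21 ≈ 1.1059e+11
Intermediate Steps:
q = -129
O(u) = -u/(-129 + u) (O(u) = -(u + u)/(2*(u - 129)) = -2*u/(2*(-129 + u)) = -u/(-129 + u))
(-287969 + d(-298))*(O(381) - 383828) = (-287969 - 155)*(-1*381/(-129 + 381) - 383828) = -288124*(-1*381/252 - 383828) = -288124*(-1*381*1/252 - 383828) = -288124*(-127/84 - 383828) = -288124*(-32241679/84) = 2322400380049/21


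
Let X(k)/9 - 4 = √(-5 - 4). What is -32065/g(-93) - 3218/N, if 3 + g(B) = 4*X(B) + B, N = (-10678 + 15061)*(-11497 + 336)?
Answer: -522858664219/4745110311 + 96195*I/388 ≈ -110.19 + 247.93*I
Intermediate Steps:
X(k) = 36 + 27*I (X(k) = 36 + 9*√(-5 - 4) = 36 + 9*√(-9) = 36 + 9*(3*I) = 36 + 27*I)
N = -48918663 (N = 4383*(-11161) = -48918663)
g(B) = 141 + B + 108*I (g(B) = -3 + (4*(36 + 27*I) + B) = -3 + ((144 + 108*I) + B) = -3 + (144 + B + 108*I) = 141 + B + 108*I)
-32065/g(-93) - 3218/N = -32065/(141 - 93 + 108*I) - 3218/(-48918663) = -32065*(48 - 108*I)/13968 - 3218*(-1/48918663) = -32065*(48 - 108*I)/13968 + 3218/48918663 = 3218/48918663 - 32065*(48 - 108*I)/13968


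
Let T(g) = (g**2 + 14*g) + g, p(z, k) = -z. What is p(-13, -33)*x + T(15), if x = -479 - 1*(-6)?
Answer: -5699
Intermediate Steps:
x = -473 (x = -479 + 6 = -473)
T(g) = g**2 + 15*g
p(-13, -33)*x + T(15) = -1*(-13)*(-473) + 15*(15 + 15) = 13*(-473) + 15*30 = -6149 + 450 = -5699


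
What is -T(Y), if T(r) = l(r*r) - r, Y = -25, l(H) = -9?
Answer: -16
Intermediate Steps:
T(r) = -9 - r
-T(Y) = -(-9 - 1*(-25)) = -(-9 + 25) = -1*16 = -16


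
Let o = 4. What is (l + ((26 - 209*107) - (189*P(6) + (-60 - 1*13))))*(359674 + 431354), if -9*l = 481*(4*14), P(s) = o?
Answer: -20576923472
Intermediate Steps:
P(s) = 4
l = -26936/9 (l = -481*4*14/9 = -481*56/9 = -1/9*26936 = -26936/9 ≈ -2992.9)
(l + ((26 - 209*107) - (189*P(6) + (-60 - 1*13))))*(359674 + 431354) = (-26936/9 + ((26 - 209*107) - (189*4 + (-60 - 1*13))))*(359674 + 431354) = (-26936/9 + ((26 - 22363) - (756 + (-60 - 13))))*791028 = (-26936/9 + (-22337 - (756 - 73)))*791028 = (-26936/9 + (-22337 - 1*683))*791028 = (-26936/9 + (-22337 - 683))*791028 = (-26936/9 - 23020)*791028 = -234116/9*791028 = -20576923472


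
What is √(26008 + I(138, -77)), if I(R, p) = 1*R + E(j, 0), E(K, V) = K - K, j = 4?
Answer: √26146 ≈ 161.70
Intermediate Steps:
E(K, V) = 0
I(R, p) = R (I(R, p) = 1*R + 0 = R + 0 = R)
√(26008 + I(138, -77)) = √(26008 + 138) = √26146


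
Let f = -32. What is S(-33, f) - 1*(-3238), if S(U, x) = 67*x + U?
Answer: 1061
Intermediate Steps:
S(U, x) = U + 67*x
S(-33, f) - 1*(-3238) = (-33 + 67*(-32)) - 1*(-3238) = (-33 - 2144) + 3238 = -2177 + 3238 = 1061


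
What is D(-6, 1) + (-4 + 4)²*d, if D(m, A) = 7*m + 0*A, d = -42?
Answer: -42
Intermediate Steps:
D(m, A) = 7*m (D(m, A) = 7*m + 0 = 7*m)
D(-6, 1) + (-4 + 4)²*d = 7*(-6) + (-4 + 4)²*(-42) = -42 + 0²*(-42) = -42 + 0*(-42) = -42 + 0 = -42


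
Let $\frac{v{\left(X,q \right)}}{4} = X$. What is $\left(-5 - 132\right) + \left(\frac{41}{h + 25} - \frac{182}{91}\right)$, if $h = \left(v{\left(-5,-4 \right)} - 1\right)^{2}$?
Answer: $- \frac{64733}{466} \approx -138.91$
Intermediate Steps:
$v{\left(X,q \right)} = 4 X$
$h = 441$ ($h = \left(4 \left(-5\right) - 1\right)^{2} = \left(-20 - 1\right)^{2} = \left(-21\right)^{2} = 441$)
$\left(-5 - 132\right) + \left(\frac{41}{h + 25} - \frac{182}{91}\right) = \left(-5 - 132\right) + \left(\frac{41}{441 + 25} - \frac{182}{91}\right) = \left(-5 - 132\right) + \left(\frac{41}{466} - 2\right) = -137 + \left(41 \cdot \frac{1}{466} - 2\right) = -137 + \left(\frac{41}{466} - 2\right) = -137 - \frac{891}{466} = - \frac{64733}{466}$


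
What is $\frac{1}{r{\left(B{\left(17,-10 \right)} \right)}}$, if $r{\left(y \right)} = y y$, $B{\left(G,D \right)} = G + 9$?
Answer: $\frac{1}{676} \approx 0.0014793$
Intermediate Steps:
$B{\left(G,D \right)} = 9 + G$
$r{\left(y \right)} = y^{2}$
$\frac{1}{r{\left(B{\left(17,-10 \right)} \right)}} = \frac{1}{\left(9 + 17\right)^{2}} = \frac{1}{26^{2}} = \frac{1}{676}$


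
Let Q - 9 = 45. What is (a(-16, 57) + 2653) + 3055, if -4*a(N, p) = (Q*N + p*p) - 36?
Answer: 20483/4 ≈ 5120.8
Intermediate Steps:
Q = 54 (Q = 9 + 45 = 54)
a(N, p) = 9 - 27*N/2 - p²/4 (a(N, p) = -((54*N + p*p) - 36)/4 = -((54*N + p²) - 36)/4 = -((p² + 54*N) - 36)/4 = -(-36 + p² + 54*N)/4 = 9 - 27*N/2 - p²/4)
(a(-16, 57) + 2653) + 3055 = ((9 - 27/2*(-16) - ¼*57²) + 2653) + 3055 = ((9 + 216 - ¼*3249) + 2653) + 3055 = ((9 + 216 - 3249/4) + 2653) + 3055 = (-2349/4 + 2653) + 3055 = 8263/4 + 3055 = 20483/4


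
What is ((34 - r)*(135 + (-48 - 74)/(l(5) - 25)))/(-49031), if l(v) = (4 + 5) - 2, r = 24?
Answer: -12760/441279 ≈ -0.028916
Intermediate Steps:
l(v) = 7 (l(v) = 9 - 2 = 7)
((34 - r)*(135 + (-48 - 74)/(l(5) - 25)))/(-49031) = ((34 - 1*24)*(135 + (-48 - 74)/(7 - 25)))/(-49031) = ((34 - 24)*(135 - 122/(-18)))*(-1/49031) = (10*(135 - 122*(-1/18)))*(-1/49031) = (10*(135 + 61/9))*(-1/49031) = (10*(1276/9))*(-1/49031) = (12760/9)*(-1/49031) = -12760/441279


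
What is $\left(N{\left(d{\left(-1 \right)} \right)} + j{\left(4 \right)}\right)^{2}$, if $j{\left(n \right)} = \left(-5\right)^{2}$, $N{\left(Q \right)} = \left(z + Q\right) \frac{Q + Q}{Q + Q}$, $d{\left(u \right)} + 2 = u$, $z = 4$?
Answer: $676$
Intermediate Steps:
$d{\left(u \right)} = -2 + u$
$N{\left(Q \right)} = 4 + Q$ ($N{\left(Q \right)} = \left(4 + Q\right) \frac{Q + Q}{Q + Q} = \left(4 + Q\right) \frac{2 Q}{2 Q} = \left(4 + Q\right) 2 Q \frac{1}{2 Q} = \left(4 + Q\right) 1 = 4 + Q$)
$j{\left(n \right)} = 25$
$\left(N{\left(d{\left(-1 \right)} \right)} + j{\left(4 \right)}\right)^{2} = \left(\left(4 - 3\right) + 25\right)^{2} = \left(1 + 25\right)^{2} = 26^{2} = 676$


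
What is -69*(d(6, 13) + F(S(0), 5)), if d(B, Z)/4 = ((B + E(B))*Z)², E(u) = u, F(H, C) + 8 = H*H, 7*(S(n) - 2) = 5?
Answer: -329117925/49 ≈ -6.7167e+6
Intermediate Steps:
S(n) = 19/7 (S(n) = 2 + (⅐)*5 = 2 + 5/7 = 19/7)
F(H, C) = -8 + H² (F(H, C) = -8 + H*H = -8 + H²)
d(B, Z) = 16*B²*Z² (d(B, Z) = 4*((B + B)*Z)² = 4*((2*B)*Z)² = 4*(2*B*Z)² = 4*(4*B²*Z²) = 16*B²*Z²)
-69*(d(6, 13) + F(S(0), 5)) = -69*(16*6²*13² + (-8 + (19/7)²)) = -69*(16*36*169 + (-8 + 361/49)) = -69*(97344 - 31/49) = -69*4769825/49 = -329117925/49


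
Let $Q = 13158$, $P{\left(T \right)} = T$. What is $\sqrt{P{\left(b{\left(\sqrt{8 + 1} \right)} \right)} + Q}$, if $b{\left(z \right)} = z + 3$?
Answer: $2 \sqrt{3291} \approx 114.73$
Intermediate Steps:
$b{\left(z \right)} = 3 + z$
$\sqrt{P{\left(b{\left(\sqrt{8 + 1} \right)} \right)} + Q} = \sqrt{\left(3 + \sqrt{8 + 1}\right) + 13158} = \sqrt{\left(3 + \sqrt{9}\right) + 13158} = \sqrt{\left(3 + 3\right) + 13158} = \sqrt{6 + 13158} = \sqrt{13164} = 2 \sqrt{3291}$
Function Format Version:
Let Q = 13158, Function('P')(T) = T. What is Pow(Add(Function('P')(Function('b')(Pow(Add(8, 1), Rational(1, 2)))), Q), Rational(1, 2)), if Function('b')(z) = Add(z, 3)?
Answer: Mul(2, Pow(3291, Rational(1, 2))) ≈ 114.73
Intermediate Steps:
Function('b')(z) = Add(3, z)
Pow(Add(Function('P')(Function('b')(Pow(Add(8, 1), Rational(1, 2)))), Q), Rational(1, 2)) = Pow(Add(Add(3, Pow(Add(8, 1), Rational(1, 2))), 13158), Rational(1, 2)) = Pow(Add(Add(3, Pow(9, Rational(1, 2))), 13158), Rational(1, 2)) = Pow(Add(Add(3, 3), 13158), Rational(1, 2)) = Pow(Add(6, 13158), Rational(1, 2)) = Pow(13164, Rational(1, 2)) = Mul(2, Pow(3291, Rational(1, 2)))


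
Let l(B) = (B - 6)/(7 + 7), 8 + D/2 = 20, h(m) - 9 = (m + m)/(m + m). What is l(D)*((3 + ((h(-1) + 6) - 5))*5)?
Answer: 90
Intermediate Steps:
h(m) = 10 (h(m) = 9 + (m + m)/(m + m) = 9 + (2*m)/((2*m)) = 9 + (2*m)*(1/(2*m)) = 9 + 1 = 10)
D = 24 (D = -16 + 2*20 = -16 + 40 = 24)
l(B) = -3/7 + B/14 (l(B) = (-6 + B)/14 = (-6 + B)*(1/14) = -3/7 + B/14)
l(D)*((3 + ((h(-1) + 6) - 5))*5) = (-3/7 + (1/14)*24)*((3 + ((10 + 6) - 5))*5) = (-3/7 + 12/7)*((3 + (16 - 5))*5) = 9*((3 + 11)*5)/7 = 9*(14*5)/7 = (9/7)*70 = 90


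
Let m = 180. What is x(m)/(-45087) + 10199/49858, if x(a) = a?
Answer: 150289291/749315882 ≈ 0.20057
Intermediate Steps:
x(m)/(-45087) + 10199/49858 = 180/(-45087) + 10199/49858 = 180*(-1/45087) + 10199*(1/49858) = -60/15029 + 10199/49858 = 150289291/749315882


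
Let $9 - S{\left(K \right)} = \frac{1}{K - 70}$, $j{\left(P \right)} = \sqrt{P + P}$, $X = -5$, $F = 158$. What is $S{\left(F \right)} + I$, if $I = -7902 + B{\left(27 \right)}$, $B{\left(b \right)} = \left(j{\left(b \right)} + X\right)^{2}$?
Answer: $- \frac{687633}{88} - 30 \sqrt{6} \approx -7887.5$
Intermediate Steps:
$j{\left(P \right)} = \sqrt{2} \sqrt{P}$ ($j{\left(P \right)} = \sqrt{2 P} = \sqrt{2} \sqrt{P}$)
$B{\left(b \right)} = \left(-5 + \sqrt{2} \sqrt{b}\right)^{2}$ ($B{\left(b \right)} = \left(\sqrt{2} \sqrt{b} - 5\right)^{2} = \left(-5 + \sqrt{2} \sqrt{b}\right)^{2}$)
$S{\left(K \right)} = 9 - \frac{1}{-70 + K}$ ($S{\left(K \right)} = 9 - \frac{1}{K - 70} = 9 - \frac{1}{-70 + K}$)
$I = -7902 + \left(-5 + 3 \sqrt{6}\right)^{2}$ ($I = -7902 + \left(-5 + \sqrt{2} \sqrt{27}\right)^{2} = -7902 + \left(-5 + \sqrt{2} \cdot 3 \sqrt{3}\right)^{2} = -7902 + \left(-5 + 3 \sqrt{6}\right)^{2} \approx -7896.5$)
$S{\left(F \right)} + I = \frac{-631 + 9 \cdot 158}{-70 + 158} - \left(7823 + 30 \sqrt{6}\right) = \frac{-631 + 1422}{88} - \left(7823 + 30 \sqrt{6}\right) = \frac{1}{88} \cdot 791 - \left(7823 + 30 \sqrt{6}\right) = \frac{791}{88} - \left(7823 + 30 \sqrt{6}\right) = - \frac{687633}{88} - 30 \sqrt{6}$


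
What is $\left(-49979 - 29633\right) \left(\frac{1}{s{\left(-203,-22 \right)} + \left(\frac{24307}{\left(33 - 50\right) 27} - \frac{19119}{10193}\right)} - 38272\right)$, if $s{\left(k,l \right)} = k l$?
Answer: $\frac{31441118663062595318}{10319016335} \approx 3.0469 \cdot 10^{9}$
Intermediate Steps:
$\left(-49979 - 29633\right) \left(\frac{1}{s{\left(-203,-22 \right)} + \left(\frac{24307}{\left(33 - 50\right) 27} - \frac{19119}{10193}\right)} - 38272\right) = \left(-49979 - 29633\right) \left(\frac{1}{\left(-203\right) \left(-22\right) + \left(\frac{24307}{\left(33 - 50\right) 27} - \frac{19119}{10193}\right)} - 38272\right) = - 79612 \left(\frac{1}{4466 + \left(\frac{24307}{\left(-17\right) 27} - \frac{19119}{10193}\right)} - 38272\right) = - 79612 \left(\frac{1}{4466 + \left(\frac{24307}{-459} - \frac{19119}{10193}\right)} - 38272\right) = - 79612 \left(\frac{1}{4466 + \left(24307 \left(- \frac{1}{459}\right) - \frac{19119}{10193}\right)} - 38272\right) = - 79612 \left(\frac{1}{4466 - \frac{256536872}{4678587}} - 38272\right) = - 79612 \left(\frac{1}{\frac{20638032670}{4678587}} - 38272\right) = - 79612 \left(\frac{4678587}{20638032670} - 38272\right) = \left(-79612\right) \left(- \frac{789858781667653}{20638032670}\right) = \frac{31441118663062595318}{10319016335}$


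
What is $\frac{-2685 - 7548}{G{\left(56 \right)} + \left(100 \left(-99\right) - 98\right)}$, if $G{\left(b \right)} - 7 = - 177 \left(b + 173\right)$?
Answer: $\frac{10233}{50524} \approx 0.20254$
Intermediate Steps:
$G{\left(b \right)} = -30614 - 177 b$ ($G{\left(b \right)} = 7 - 177 \left(b + 173\right) = 7 - 177 \left(173 + b\right) = 7 - \left(30621 + 177 b\right) = -30614 - 177 b$)
$\frac{-2685 - 7548}{G{\left(56 \right)} + \left(100 \left(-99\right) - 98\right)} = \frac{-2685 - 7548}{\left(-30614 - 9912\right) + \left(100 \left(-99\right) - 98\right)} = - \frac{10233}{\left(-30614 - 9912\right) - 9998} = - \frac{10233}{-40526 - 9998} = - \frac{10233}{-50524} = \left(-10233\right) \left(- \frac{1}{50524}\right) = \frac{10233}{50524}$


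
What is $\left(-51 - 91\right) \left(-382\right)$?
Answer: $54244$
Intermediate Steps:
$\left(-51 - 91\right) \left(-382\right) = \left(-142\right) \left(-382\right) = 54244$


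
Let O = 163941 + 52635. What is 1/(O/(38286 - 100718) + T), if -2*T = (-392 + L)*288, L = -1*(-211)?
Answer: 1951/50844096 ≈ 3.8372e-5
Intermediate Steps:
L = 211
O = 216576
T = 26064 (T = -(-392 + 211)*288/2 = -(-181)*288/2 = -½*(-52128) = 26064)
1/(O/(38286 - 100718) + T) = 1/(216576/(38286 - 100718) + 26064) = 1/(216576/(-62432) + 26064) = 1/(216576*(-1/62432) + 26064) = 1/(-6768/1951 + 26064) = 1/(50844096/1951) = 1951/50844096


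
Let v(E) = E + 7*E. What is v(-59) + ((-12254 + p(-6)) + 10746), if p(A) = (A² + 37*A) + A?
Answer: -2172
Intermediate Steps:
v(E) = 8*E
p(A) = A² + 38*A
v(-59) + ((-12254 + p(-6)) + 10746) = 8*(-59) + ((-12254 - 6*(38 - 6)) + 10746) = -472 + ((-12254 - 6*32) + 10746) = -472 + ((-12254 - 192) + 10746) = -472 + (-12446 + 10746) = -472 - 1700 = -2172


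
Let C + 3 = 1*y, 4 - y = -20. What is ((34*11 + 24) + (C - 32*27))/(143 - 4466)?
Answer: 445/4323 ≈ 0.10294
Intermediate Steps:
y = 24 (y = 4 - 1*(-20) = 4 + 20 = 24)
C = 21 (C = -3 + 1*24 = -3 + 24 = 21)
((34*11 + 24) + (C - 32*27))/(143 - 4466) = ((34*11 + 24) + (21 - 32*27))/(143 - 4466) = ((374 + 24) + (21 - 864))/(-4323) = (398 - 843)*(-1/4323) = -445*(-1/4323) = 445/4323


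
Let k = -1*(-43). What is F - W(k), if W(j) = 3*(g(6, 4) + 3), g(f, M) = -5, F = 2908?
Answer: 2914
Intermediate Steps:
k = 43
W(j) = -6 (W(j) = 3*(-5 + 3) = 3*(-2) = -6)
F - W(k) = 2908 - 1*(-6) = 2908 + 6 = 2914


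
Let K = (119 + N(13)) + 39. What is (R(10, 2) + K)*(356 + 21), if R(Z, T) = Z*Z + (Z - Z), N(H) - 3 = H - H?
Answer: 98397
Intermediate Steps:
N(H) = 3 (N(H) = 3 + (H - H) = 3 + 0 = 3)
K = 161 (K = (119 + 3) + 39 = 122 + 39 = 161)
R(Z, T) = Z² (R(Z, T) = Z² + 0 = Z²)
(R(10, 2) + K)*(356 + 21) = (10² + 161)*(356 + 21) = (100 + 161)*377 = 261*377 = 98397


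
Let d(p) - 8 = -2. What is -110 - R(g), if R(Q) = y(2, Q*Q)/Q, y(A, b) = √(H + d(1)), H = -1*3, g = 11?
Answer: -110 - √3/11 ≈ -110.16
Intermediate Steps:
d(p) = 6 (d(p) = 8 - 2 = 6)
H = -3
y(A, b) = √3 (y(A, b) = √(-3 + 6) = √3)
R(Q) = √3/Q
-110 - R(g) = -110 - √3/11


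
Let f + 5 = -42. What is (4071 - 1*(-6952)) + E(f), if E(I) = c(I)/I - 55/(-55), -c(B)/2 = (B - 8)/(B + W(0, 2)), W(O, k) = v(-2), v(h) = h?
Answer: 25388382/2303 ≈ 11024.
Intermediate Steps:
f = -47 (f = -5 - 42 = -47)
W(O, k) = -2
c(B) = -2*(-8 + B)/(-2 + B) (c(B) = -2*(B - 8)/(B - 2) = -2*(-8 + B)/(-2 + B))
E(I) = 1 + 2*(8 - I)/(I*(-2 + I)) (E(I) = (2*(8 - I)/(-2 + I))/I - 55/(-55) = 2*(8 - I)/(I*(-2 + I)) - 55*(-1/55) = 2*(8 - I)/(I*(-2 + I)) + 1 = 1 + 2*(8 - I)/(I*(-2 + I)))
(4071 - 1*(-6952)) + E(f) = (4071 - 1*(-6952)) + (16 + (-47)² - 4*(-47))/((-47)*(-2 - 47)) = (4071 + 6952) - 1/47*(16 + 2209 + 188)/(-49) = 11023 - 1/47*(-1/49)*2413 = 11023 + 2413/2303 = 25388382/2303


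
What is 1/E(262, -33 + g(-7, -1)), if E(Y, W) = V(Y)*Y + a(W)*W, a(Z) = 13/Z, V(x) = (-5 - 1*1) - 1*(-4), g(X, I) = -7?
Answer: -1/511 ≈ -0.0019569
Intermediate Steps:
V(x) = -2 (V(x) = (-5 - 1) + 4 = -6 + 4 = -2)
E(Y, W) = 13 - 2*Y (E(Y, W) = -2*Y + (13/W)*W = -2*Y + 13 = 13 - 2*Y)
1/E(262, -33 + g(-7, -1)) = 1/(13 - 2*262) = 1/(13 - 524) = 1/(-511) = -1/511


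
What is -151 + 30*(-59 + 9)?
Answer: -1651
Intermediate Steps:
-151 + 30*(-59 + 9) = -151 + 30*(-50) = -151 - 1500 = -1651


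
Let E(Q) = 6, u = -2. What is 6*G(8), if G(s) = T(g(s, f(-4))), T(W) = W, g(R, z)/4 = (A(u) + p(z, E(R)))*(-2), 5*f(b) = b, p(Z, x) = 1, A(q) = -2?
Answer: 48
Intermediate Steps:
f(b) = b/5
g(R, z) = 8 (g(R, z) = 4*((-2 + 1)*(-2)) = 4*(-1*(-2)) = 4*2 = 8)
G(s) = 8
6*G(8) = 6*8 = 48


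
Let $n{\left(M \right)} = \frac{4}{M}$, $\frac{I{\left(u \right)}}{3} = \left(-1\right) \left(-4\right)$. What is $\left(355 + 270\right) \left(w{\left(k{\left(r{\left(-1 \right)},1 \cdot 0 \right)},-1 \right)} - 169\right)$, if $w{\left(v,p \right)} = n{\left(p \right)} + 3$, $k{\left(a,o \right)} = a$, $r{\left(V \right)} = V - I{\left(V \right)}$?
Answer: $-106250$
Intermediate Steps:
$I{\left(u \right)} = 12$ ($I{\left(u \right)} = 3 \left(\left(-1\right) \left(-4\right)\right) = 3 \cdot 4 = 12$)
$r{\left(V \right)} = -12 + V$ ($r{\left(V \right)} = V - 12 = -12 + V$)
$w{\left(v,p \right)} = 3 + \frac{4}{p}$ ($w{\left(v,p \right)} = \frac{4}{p} + 3 = 3 + \frac{4}{p}$)
$\left(355 + 270\right) \left(w{\left(k{\left(r{\left(-1 \right)},1 \cdot 0 \right)},-1 \right)} - 169\right) = \left(355 + 270\right) \left(\left(3 + \frac{4}{-1}\right) - 169\right) = 625 \left(\left(3 + 4 \left(-1\right)\right) - 169\right) = 625 \left(\left(3 - 4\right) - 169\right) = 625 \left(-1 - 169\right) = 625 \left(-170\right) = -106250$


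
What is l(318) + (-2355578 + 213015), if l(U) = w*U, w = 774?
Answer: -1896431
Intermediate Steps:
l(U) = 774*U
l(318) + (-2355578 + 213015) = 774*318 + (-2355578 + 213015) = 246132 - 2142563 = -1896431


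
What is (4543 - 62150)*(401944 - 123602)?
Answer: -16034447594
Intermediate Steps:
(4543 - 62150)*(401944 - 123602) = -57607*278342 = -16034447594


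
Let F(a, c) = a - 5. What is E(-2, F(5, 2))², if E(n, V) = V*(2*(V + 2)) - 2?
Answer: 4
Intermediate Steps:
F(a, c) = -5 + a
E(n, V) = -2 + V*(4 + 2*V) (E(n, V) = V*(2*(2 + V)) - 2 = V*(4 + 2*V) - 2 = -2 + V*(4 + 2*V))
E(-2, F(5, 2))² = (-2 + 2*(-5 + 5)² + 4*(-5 + 5))² = (-2 + 2*0² + 4*0)² = (-2 + 2*0 + 0)² = (-2 + 0 + 0)² = (-2)² = 4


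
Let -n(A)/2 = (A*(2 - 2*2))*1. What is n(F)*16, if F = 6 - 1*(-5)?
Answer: 704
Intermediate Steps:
F = 11 (F = 6 + 5 = 11)
n(A) = 4*A (n(A) = -2*A*(2 - 2*2) = -2*A*(2 - 4) = -2*A*(-2) = -2*(-2*A) = -(-4)*A = 4*A)
n(F)*16 = (4*11)*16 = 44*16 = 704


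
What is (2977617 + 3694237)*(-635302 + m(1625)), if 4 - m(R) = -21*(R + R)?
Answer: -3783261466992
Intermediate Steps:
m(R) = 4 + 42*R (m(R) = 4 - (-21)*(R + R) = 4 - (-21)*2*R = 4 - (-42)*R = 4 + 42*R)
(2977617 + 3694237)*(-635302 + m(1625)) = (2977617 + 3694237)*(-635302 + (4 + 42*1625)) = 6671854*(-635302 + (4 + 68250)) = 6671854*(-635302 + 68254) = 6671854*(-567048) = -3783261466992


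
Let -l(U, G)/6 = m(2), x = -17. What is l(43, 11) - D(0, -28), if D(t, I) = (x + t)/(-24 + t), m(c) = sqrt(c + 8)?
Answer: -17/24 - 6*sqrt(10) ≈ -19.682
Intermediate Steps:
m(c) = sqrt(8 + c)
l(U, G) = -6*sqrt(10) (l(U, G) = -6*sqrt(8 + 2) = -6*sqrt(10))
D(t, I) = (-17 + t)/(-24 + t)
l(43, 11) - D(0, -28) = -6*sqrt(10) - (-17 + 0)/(-24 + 0) = -6*sqrt(10) - (-17)/(-24) = -6*sqrt(10) - (-1)*(-17)/24 = -6*sqrt(10) - 1*17/24 = -6*sqrt(10) - 17/24 = -17/24 - 6*sqrt(10)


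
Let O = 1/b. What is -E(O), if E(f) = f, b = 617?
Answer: -1/617 ≈ -0.0016207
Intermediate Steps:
O = 1/617 ≈ 0.0016207
-E(O) = -1*1/617 = -1/617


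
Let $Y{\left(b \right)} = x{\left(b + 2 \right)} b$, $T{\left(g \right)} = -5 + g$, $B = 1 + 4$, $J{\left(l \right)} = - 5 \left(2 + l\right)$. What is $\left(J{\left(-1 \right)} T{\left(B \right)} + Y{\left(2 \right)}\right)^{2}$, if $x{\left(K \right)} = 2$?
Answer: $16$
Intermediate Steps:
$J{\left(l \right)} = -10 - 5 l$
$B = 5$
$Y{\left(b \right)} = 2 b$
$\left(J{\left(-1 \right)} T{\left(B \right)} + Y{\left(2 \right)}\right)^{2} = \left(\left(-10 - -5\right) \left(-5 + 5\right) + 2 \cdot 2\right)^{2} = \left(\left(-10 + 5\right) 0 + 4\right)^{2} = \left(\left(-5\right) 0 + 4\right)^{2} = \left(0 + 4\right)^{2} = 4^{2} = 16$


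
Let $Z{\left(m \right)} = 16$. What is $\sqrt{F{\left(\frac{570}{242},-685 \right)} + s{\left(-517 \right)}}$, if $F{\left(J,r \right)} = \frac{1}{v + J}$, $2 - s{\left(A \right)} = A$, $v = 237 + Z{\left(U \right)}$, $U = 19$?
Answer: $\frac{\sqrt{495485982334}}{30898} \approx 22.782$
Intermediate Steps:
$v = 253$ ($v = 237 + 16 = 253$)
$s{\left(A \right)} = 2 - A$
$F{\left(J,r \right)} = \frac{1}{253 + J}$
$\sqrt{F{\left(\frac{570}{242},-685 \right)} + s{\left(-517 \right)}} = \sqrt{\frac{1}{253 + \frac{570}{242}} + \left(2 - -517\right)} = \sqrt{\frac{1}{253 + 570 \cdot \frac{1}{242}} + \left(2 + 517\right)} = \sqrt{\frac{1}{253 + \frac{285}{121}} + 519} = \sqrt{\frac{1}{\frac{30898}{121}} + 519} = \sqrt{\frac{121}{30898} + 519} = \sqrt{\frac{16036183}{30898}} = \frac{\sqrt{495485982334}}{30898}$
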